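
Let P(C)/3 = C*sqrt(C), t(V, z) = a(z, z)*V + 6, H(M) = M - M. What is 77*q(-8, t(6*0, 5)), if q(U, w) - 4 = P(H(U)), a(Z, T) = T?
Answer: 308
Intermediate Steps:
H(M) = 0
t(V, z) = 6 + V*z (t(V, z) = z*V + 6 = V*z + 6 = 6 + V*z)
P(C) = 3*C**(3/2) (P(C) = 3*(C*sqrt(C)) = 3*C**(3/2))
q(U, w) = 4 (q(U, w) = 4 + 3*0**(3/2) = 4 + 3*0 = 4 + 0 = 4)
77*q(-8, t(6*0, 5)) = 77*4 = 308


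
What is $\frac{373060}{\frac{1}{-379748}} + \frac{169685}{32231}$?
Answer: $- \frac{4566126734221595}{32231} \approx -1.4167 \cdot 10^{11}$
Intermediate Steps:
$\frac{373060}{\frac{1}{-379748}} + \frac{169685}{32231} = \frac{373060}{- \frac{1}{379748}} + 169685 \cdot \frac{1}{32231} = 373060 \left(-379748\right) + \frac{169685}{32231} = -141668788880 + \frac{169685}{32231} = - \frac{4566126734221595}{32231}$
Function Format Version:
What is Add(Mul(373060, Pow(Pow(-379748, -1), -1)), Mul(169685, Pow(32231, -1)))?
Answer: Rational(-4566126734221595, 32231) ≈ -1.4167e+11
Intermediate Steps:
Add(Mul(373060, Pow(Pow(-379748, -1), -1)), Mul(169685, Pow(32231, -1))) = Add(Mul(373060, Pow(Rational(-1, 379748), -1)), Mul(169685, Rational(1, 32231))) = Add(Mul(373060, -379748), Rational(169685, 32231)) = Add(-141668788880, Rational(169685, 32231)) = Rational(-4566126734221595, 32231)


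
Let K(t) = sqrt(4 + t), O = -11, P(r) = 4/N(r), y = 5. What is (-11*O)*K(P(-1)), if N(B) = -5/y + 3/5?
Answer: 121*I*sqrt(6) ≈ 296.39*I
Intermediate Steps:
N(B) = -2/5 (N(B) = -5/5 + 3/5 = -5*1/5 + 3*(1/5) = -1 + 3/5 = -2/5)
P(r) = -10 (P(r) = 4/(-2/5) = 4*(-5/2) = -10)
(-11*O)*K(P(-1)) = (-11*(-11))*sqrt(4 - 10) = 121*sqrt(-6) = 121*(I*sqrt(6)) = 121*I*sqrt(6)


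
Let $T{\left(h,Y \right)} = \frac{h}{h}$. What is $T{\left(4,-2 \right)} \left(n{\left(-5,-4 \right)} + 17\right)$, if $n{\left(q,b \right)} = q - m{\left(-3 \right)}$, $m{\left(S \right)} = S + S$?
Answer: $18$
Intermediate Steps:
$T{\left(h,Y \right)} = 1$
$m{\left(S \right)} = 2 S$
$n{\left(q,b \right)} = 6 + q$ ($n{\left(q,b \right)} = q - 2 \left(-3\right) = q - -6 = q + 6 = 6 + q$)
$T{\left(4,-2 \right)} \left(n{\left(-5,-4 \right)} + 17\right) = 1 \left(\left(6 - 5\right) + 17\right) = 1 \left(1 + 17\right) = 1 \cdot 18 = 18$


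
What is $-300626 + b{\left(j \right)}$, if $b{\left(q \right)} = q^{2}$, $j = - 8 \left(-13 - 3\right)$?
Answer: $-284242$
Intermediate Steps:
$j = 128$ ($j = \left(-8\right) \left(-16\right) = 128$)
$-300626 + b{\left(j \right)} = -300626 + 128^{2} = -300626 + 16384 = -284242$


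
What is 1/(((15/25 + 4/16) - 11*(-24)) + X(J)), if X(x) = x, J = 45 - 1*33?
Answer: 20/5537 ≈ 0.0036121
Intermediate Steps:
J = 12 (J = 45 - 33 = 12)
1/(((15/25 + 4/16) - 11*(-24)) + X(J)) = 1/(((15/25 + 4/16) - 11*(-24)) + 12) = 1/(((15*(1/25) + 4*(1/16)) + 264) + 12) = 1/(((⅗ + ¼) + 264) + 12) = 1/((17/20 + 264) + 12) = 1/(5297/20 + 12) = 1/(5537/20) = 20/5537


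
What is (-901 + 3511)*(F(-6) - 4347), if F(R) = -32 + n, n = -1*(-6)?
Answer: -11413530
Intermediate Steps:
n = 6
F(R) = -26 (F(R) = -32 + 6 = -26)
(-901 + 3511)*(F(-6) - 4347) = (-901 + 3511)*(-26 - 4347) = 2610*(-4373) = -11413530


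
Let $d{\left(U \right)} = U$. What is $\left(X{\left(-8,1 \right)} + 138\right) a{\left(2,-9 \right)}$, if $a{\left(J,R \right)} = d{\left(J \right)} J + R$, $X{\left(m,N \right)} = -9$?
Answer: $-645$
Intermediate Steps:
$a{\left(J,R \right)} = R + J^{2}$ ($a{\left(J,R \right)} = J J + R = J^{2} + R = R + J^{2}$)
$\left(X{\left(-8,1 \right)} + 138\right) a{\left(2,-9 \right)} = \left(-9 + 138\right) \left(-9 + 2^{2}\right) = 129 \left(-9 + 4\right) = 129 \left(-5\right) = -645$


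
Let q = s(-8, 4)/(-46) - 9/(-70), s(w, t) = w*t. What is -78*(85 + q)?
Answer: -5388903/805 ≈ -6694.3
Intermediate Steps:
s(w, t) = t*w
q = 1327/1610 (q = (4*(-8))/(-46) - 9/(-70) = -32*(-1/46) - 9*(-1/70) = 16/23 + 9/70 = 1327/1610 ≈ 0.82422)
-78*(85 + q) = -78*(85 + 1327/1610) = -78*138177/1610 = -5388903/805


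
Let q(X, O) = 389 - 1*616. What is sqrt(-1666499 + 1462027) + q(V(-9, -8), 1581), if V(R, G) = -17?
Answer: -227 + 2*I*sqrt(51118) ≈ -227.0 + 452.19*I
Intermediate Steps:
q(X, O) = -227 (q(X, O) = 389 - 616 = -227)
sqrt(-1666499 + 1462027) + q(V(-9, -8), 1581) = sqrt(-1666499 + 1462027) - 227 = sqrt(-204472) - 227 = 2*I*sqrt(51118) - 227 = -227 + 2*I*sqrt(51118)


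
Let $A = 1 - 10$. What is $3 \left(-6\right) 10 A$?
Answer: $1620$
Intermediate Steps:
$A = -9$ ($A = 1 - 10 = -9$)
$3 \left(-6\right) 10 A = 3 \left(-6\right) 10 \left(-9\right) = \left(-18\right) 10 \left(-9\right) = \left(-180\right) \left(-9\right) = 1620$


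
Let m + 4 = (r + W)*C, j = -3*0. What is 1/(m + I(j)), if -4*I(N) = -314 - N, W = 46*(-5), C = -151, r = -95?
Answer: 2/98299 ≈ 2.0346e-5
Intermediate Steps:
j = 0
W = -230
I(N) = 157/2 + N/4 (I(N) = -(-314 - N)/4 = 157/2 + N/4)
m = 49071 (m = -4 + (-95 - 230)*(-151) = -4 - 325*(-151) = -4 + 49075 = 49071)
1/(m + I(j)) = 1/(49071 + (157/2 + (¼)*0)) = 1/(49071 + (157/2 + 0)) = 1/(49071 + 157/2) = 1/(98299/2) = 2/98299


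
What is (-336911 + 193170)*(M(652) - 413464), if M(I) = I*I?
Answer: -1673145240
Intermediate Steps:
M(I) = I**2
(-336911 + 193170)*(M(652) - 413464) = (-336911 + 193170)*(652**2 - 413464) = -143741*(425104 - 413464) = -143741*11640 = -1673145240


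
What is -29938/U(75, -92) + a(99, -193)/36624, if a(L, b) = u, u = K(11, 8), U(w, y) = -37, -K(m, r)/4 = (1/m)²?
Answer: 33167591651/40991412 ≈ 809.13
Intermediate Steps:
K(m, r) = -4/m²
u = -4/121 (u = -4/11² = -4*1/121 = -4/121 ≈ -0.033058)
a(L, b) = -4/121
-29938/U(75, -92) + a(99, -193)/36624 = -29938/(-37) - 4/121/36624 = -29938*(-1/37) - 4/121*1/36624 = 29938/37 - 1/1107876 = 33167591651/40991412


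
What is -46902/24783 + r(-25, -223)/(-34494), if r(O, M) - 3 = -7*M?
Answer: -276099700/142477467 ≈ -1.9378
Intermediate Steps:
r(O, M) = 3 - 7*M
-46902/24783 + r(-25, -223)/(-34494) = -46902/24783 + (3 - 7*(-223))/(-34494) = -46902*1/24783 + (3 + 1561)*(-1/34494) = -15634/8261 + 1564*(-1/34494) = -15634/8261 - 782/17247 = -276099700/142477467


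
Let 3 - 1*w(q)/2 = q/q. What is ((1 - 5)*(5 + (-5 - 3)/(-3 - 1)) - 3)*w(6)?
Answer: -124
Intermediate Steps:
w(q) = 4 (w(q) = 6 - 2*q/q = 6 - 2*1 = 6 - 2 = 4)
((1 - 5)*(5 + (-5 - 3)/(-3 - 1)) - 3)*w(6) = ((1 - 5)*(5 + (-5 - 3)/(-3 - 1)) - 3)*4 = (-4*(5 - 8/(-4)) - 3)*4 = (-4*(5 - 8*(-1/4)) - 3)*4 = (-4*(5 + 2) - 3)*4 = (-4*7 - 3)*4 = (-28 - 3)*4 = -31*4 = -124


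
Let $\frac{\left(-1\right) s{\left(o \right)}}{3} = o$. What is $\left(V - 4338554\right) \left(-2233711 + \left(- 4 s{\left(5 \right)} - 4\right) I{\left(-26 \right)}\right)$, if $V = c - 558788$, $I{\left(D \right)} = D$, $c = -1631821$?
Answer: $14593769675221$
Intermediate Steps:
$s{\left(o \right)} = - 3 o$
$V = -2190609$ ($V = -1631821 - 558788 = -2190609$)
$\left(V - 4338554\right) \left(-2233711 + \left(- 4 s{\left(5 \right)} - 4\right) I{\left(-26 \right)}\right) = \left(-2190609 - 4338554\right) \left(-2233711 + \left(- 4 \left(\left(-3\right) 5\right) - 4\right) \left(-26\right)\right) = - 6529163 \left(-2233711 + \left(\left(-4\right) \left(-15\right) - 4\right) \left(-26\right)\right) = - 6529163 \left(-2233711 + \left(60 - 4\right) \left(-26\right)\right) = - 6529163 \left(-2233711 + 56 \left(-26\right)\right) = - 6529163 \left(-2233711 - 1456\right) = \left(-6529163\right) \left(-2235167\right) = 14593769675221$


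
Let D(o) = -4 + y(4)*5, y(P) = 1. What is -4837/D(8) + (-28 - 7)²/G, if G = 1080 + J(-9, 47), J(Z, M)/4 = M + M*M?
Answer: -48871823/10104 ≈ -4836.9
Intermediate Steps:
J(Z, M) = 4*M + 4*M² (J(Z, M) = 4*(M + M*M) = 4*(M + M²) = 4*M + 4*M²)
D(o) = 1 (D(o) = -4 + 1*5 = -4 + 5 = 1)
G = 10104 (G = 1080 + 4*47*(1 + 47) = 1080 + 4*47*48 = 1080 + 9024 = 10104)
-4837/D(8) + (-28 - 7)²/G = -4837/1 + (-28 - 7)²/10104 = -4837*1 + (-35)²*(1/10104) = -4837 + 1225*(1/10104) = -4837 + 1225/10104 = -48871823/10104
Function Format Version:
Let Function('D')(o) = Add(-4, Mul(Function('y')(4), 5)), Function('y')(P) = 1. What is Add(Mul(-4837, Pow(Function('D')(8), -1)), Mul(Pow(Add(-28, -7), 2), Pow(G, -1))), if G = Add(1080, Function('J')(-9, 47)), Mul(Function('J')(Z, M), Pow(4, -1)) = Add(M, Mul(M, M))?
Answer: Rational(-48871823, 10104) ≈ -4836.9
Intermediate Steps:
Function('J')(Z, M) = Add(Mul(4, M), Mul(4, Pow(M, 2))) (Function('J')(Z, M) = Mul(4, Add(M, Mul(M, M))) = Mul(4, Add(M, Pow(M, 2))) = Add(Mul(4, M), Mul(4, Pow(M, 2))))
Function('D')(o) = 1 (Function('D')(o) = Add(-4, Mul(1, 5)) = Add(-4, 5) = 1)
G = 10104 (G = Add(1080, Mul(4, 47, Add(1, 47))) = Add(1080, Mul(4, 47, 48)) = Add(1080, 9024) = 10104)
Add(Mul(-4837, Pow(Function('D')(8), -1)), Mul(Pow(Add(-28, -7), 2), Pow(G, -1))) = Add(Mul(-4837, Pow(1, -1)), Mul(Pow(Add(-28, -7), 2), Pow(10104, -1))) = Add(Mul(-4837, 1), Mul(Pow(-35, 2), Rational(1, 10104))) = Add(-4837, Mul(1225, Rational(1, 10104))) = Add(-4837, Rational(1225, 10104)) = Rational(-48871823, 10104)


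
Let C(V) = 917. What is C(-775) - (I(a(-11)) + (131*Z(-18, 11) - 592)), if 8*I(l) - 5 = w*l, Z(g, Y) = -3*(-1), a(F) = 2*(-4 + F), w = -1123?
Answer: -24767/8 ≈ -3095.9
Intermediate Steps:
a(F) = -8 + 2*F
Z(g, Y) = 3
I(l) = 5/8 - 1123*l/8 (I(l) = 5/8 + (-1123*l)/8 = 5/8 - 1123*l/8)
C(-775) - (I(a(-11)) + (131*Z(-18, 11) - 592)) = 917 - ((5/8 - 1123*(-8 + 2*(-11))/8) + (131*3 - 592)) = 917 - ((5/8 - 1123*(-8 - 22)/8) + (393 - 592)) = 917 - ((5/8 - 1123/8*(-30)) - 199) = 917 - ((5/8 + 16845/4) - 199) = 917 - (33695/8 - 199) = 917 - 1*32103/8 = 917 - 32103/8 = -24767/8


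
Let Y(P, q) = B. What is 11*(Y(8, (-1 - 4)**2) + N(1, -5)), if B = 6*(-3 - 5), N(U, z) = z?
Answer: -583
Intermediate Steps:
B = -48 (B = 6*(-8) = -48)
Y(P, q) = -48
11*(Y(8, (-1 - 4)**2) + N(1, -5)) = 11*(-48 - 5) = 11*(-53) = -583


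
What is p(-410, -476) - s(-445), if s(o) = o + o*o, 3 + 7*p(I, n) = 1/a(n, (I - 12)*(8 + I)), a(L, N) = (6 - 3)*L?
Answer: -1975013965/9996 ≈ -1.9758e+5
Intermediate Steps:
a(L, N) = 3*L
p(I, n) = -3/7 + 1/(21*n) (p(I, n) = -3/7 + 1/(7*((3*n))) = -3/7 + (1/(3*n))/7 = -3/7 + 1/(21*n))
s(o) = o + o²
p(-410, -476) - s(-445) = (1/21)*(1 - 9*(-476))/(-476) - (-445)*(1 - 445) = (1/21)*(-1/476)*(1 + 4284) - (-445)*(-444) = (1/21)*(-1/476)*4285 - 1*197580 = -4285/9996 - 197580 = -1975013965/9996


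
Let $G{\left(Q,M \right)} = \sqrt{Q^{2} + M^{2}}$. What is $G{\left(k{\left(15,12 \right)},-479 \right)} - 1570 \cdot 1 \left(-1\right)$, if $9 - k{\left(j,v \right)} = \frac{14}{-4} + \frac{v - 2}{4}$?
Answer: $1570 + \sqrt{229541} \approx 2049.1$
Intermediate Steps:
$k{\left(j,v \right)} = 13 - \frac{v}{4}$ ($k{\left(j,v \right)} = 9 - \left(\frac{14}{-4} + \frac{v - 2}{4}\right) = 9 - \left(14 \left(- \frac{1}{4}\right) + \left(v - 2\right) \frac{1}{4}\right) = 9 - \left(- \frac{7}{2} + \left(-2 + v\right) \frac{1}{4}\right) = 9 - \left(- \frac{7}{2} + \left(- \frac{1}{2} + \frac{v}{4}\right)\right) = 9 - \left(-4 + \frac{v}{4}\right) = 13 - \frac{v}{4}$)
$G{\left(Q,M \right)} = \sqrt{M^{2} + Q^{2}}$
$G{\left(k{\left(15,12 \right)},-479 \right)} - 1570 \cdot 1 \left(-1\right) = \sqrt{\left(-479\right)^{2} + \left(13 - 3\right)^{2}} - 1570 \cdot 1 \left(-1\right) = \sqrt{229441 + \left(13 - 3\right)^{2}} - 1570 \left(-1\right) = \sqrt{229441 + 10^{2}} - -1570 = \sqrt{229441 + 100} + 1570 = \sqrt{229541} + 1570 = 1570 + \sqrt{229541}$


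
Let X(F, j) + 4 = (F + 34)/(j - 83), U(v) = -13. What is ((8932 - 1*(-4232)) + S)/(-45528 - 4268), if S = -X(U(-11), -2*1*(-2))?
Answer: -1040293/3933884 ≈ -0.26444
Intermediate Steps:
X(F, j) = -4 + (34 + F)/(-83 + j) (X(F, j) = -4 + (F + 34)/(j - 83) = -4 + (34 + F)/(-83 + j))
S = 337/79 (S = -(366 - 13 - 4*(-2*1)*(-2))/(-83 - 2*1*(-2)) = -(366 - 13 - (-8)*(-2))/(-83 - 2*(-2)) = -(366 - 13 - 4*4)/(-83 + 4) = -(366 - 13 - 16)/(-79) = -(-1)*337/79 = -1*(-337/79) = 337/79 ≈ 4.2658)
((8932 - 1*(-4232)) + S)/(-45528 - 4268) = ((8932 - 1*(-4232)) + 337/79)/(-45528 - 4268) = ((8932 + 4232) + 337/79)/(-49796) = (13164 + 337/79)*(-1/49796) = (1040293/79)*(-1/49796) = -1040293/3933884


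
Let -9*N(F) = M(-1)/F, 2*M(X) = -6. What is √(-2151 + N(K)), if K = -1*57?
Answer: I*√6988618/57 ≈ 46.379*I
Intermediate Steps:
M(X) = -3 (M(X) = (½)*(-6) = -3)
K = -57
N(F) = 1/(3*F) (N(F) = -(-1)/(3*F) = 1/(3*F))
√(-2151 + N(K)) = √(-2151 + (⅓)/(-57)) = √(-2151 + (⅓)*(-1/57)) = √(-2151 - 1/171) = √(-367822/171) = I*√6988618/57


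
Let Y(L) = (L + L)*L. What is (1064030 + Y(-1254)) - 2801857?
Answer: 1407205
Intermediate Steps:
Y(L) = 2*L² (Y(L) = (2*L)*L = 2*L²)
(1064030 + Y(-1254)) - 2801857 = (1064030 + 2*(-1254)²) - 2801857 = (1064030 + 2*1572516) - 2801857 = (1064030 + 3145032) - 2801857 = 4209062 - 2801857 = 1407205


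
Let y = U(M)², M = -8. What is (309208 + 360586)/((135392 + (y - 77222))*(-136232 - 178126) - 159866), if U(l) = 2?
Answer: -334897/9143811079 ≈ -3.6626e-5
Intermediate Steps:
y = 4 (y = 2² = 4)
(309208 + 360586)/((135392 + (y - 77222))*(-136232 - 178126) - 159866) = (309208 + 360586)/((135392 + (4 - 77222))*(-136232 - 178126) - 159866) = 669794/((135392 - 77218)*(-314358) - 159866) = 669794/(58174*(-314358) - 159866) = 669794/(-18287462292 - 159866) = 669794/(-18287622158) = 669794*(-1/18287622158) = -334897/9143811079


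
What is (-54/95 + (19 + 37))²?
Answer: 27730756/9025 ≈ 3072.7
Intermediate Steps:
(-54/95 + (19 + 37))² = (-54*1/95 + 56)² = (-54/95 + 56)² = (5266/95)² = 27730756/9025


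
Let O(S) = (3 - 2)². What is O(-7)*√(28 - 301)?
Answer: I*√273 ≈ 16.523*I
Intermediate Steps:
O(S) = 1 (O(S) = 1² = 1)
O(-7)*√(28 - 301) = 1*√(28 - 301) = 1*√(-273) = 1*(I*√273) = I*√273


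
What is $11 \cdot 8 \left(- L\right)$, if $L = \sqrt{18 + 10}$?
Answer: $- 176 \sqrt{7} \approx -465.65$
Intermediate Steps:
$L = 2 \sqrt{7}$ ($L = \sqrt{28} = 2 \sqrt{7} \approx 5.2915$)
$11 \cdot 8 \left(- L\right) = 11 \cdot 8 \left(- 2 \sqrt{7}\right) = 88 \left(- 2 \sqrt{7}\right) = - 176 \sqrt{7}$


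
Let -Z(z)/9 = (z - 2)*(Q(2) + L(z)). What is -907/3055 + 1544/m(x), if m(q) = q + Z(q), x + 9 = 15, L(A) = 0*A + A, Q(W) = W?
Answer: -52901/9165 ≈ -5.7721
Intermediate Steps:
L(A) = A (L(A) = 0 + A = A)
x = 6 (x = -9 + 15 = 6)
Z(z) = -9*(-2 + z)*(2 + z) (Z(z) = -9*(z - 2)*(2 + z) = -9*(-2 + z)*(2 + z))
m(q) = 36 + q - 9*q**2 (m(q) = q + (36 - 9*q**2) = 36 + q - 9*q**2)
-907/3055 + 1544/m(x) = -907/3055 + 1544/(36 + 6 - 9*6**2) = -907*1/3055 + 1544/(36 + 6 - 9*36) = -907/3055 + 1544/(36 + 6 - 324) = -907/3055 + 1544/(-282) = -907/3055 + 1544*(-1/282) = -907/3055 - 772/141 = -52901/9165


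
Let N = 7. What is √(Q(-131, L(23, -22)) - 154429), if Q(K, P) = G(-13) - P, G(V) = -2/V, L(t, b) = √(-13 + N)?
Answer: √(-26098475 - 169*I*√6)/13 ≈ 0.0031166 - 392.97*I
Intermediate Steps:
L(t, b) = I*√6 (L(t, b) = √(-13 + 7) = √(-6) = I*√6)
Q(K, P) = 2/13 - P (Q(K, P) = -2/(-13) - P = -2*(-1/13) - P = 2/13 - P)
√(Q(-131, L(23, -22)) - 154429) = √((2/13 - I*√6) - 154429) = √(-2007575/13 - I*√6)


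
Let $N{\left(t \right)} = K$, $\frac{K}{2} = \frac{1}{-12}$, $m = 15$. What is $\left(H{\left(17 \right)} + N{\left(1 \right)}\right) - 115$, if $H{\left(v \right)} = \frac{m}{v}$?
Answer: $- \frac{11657}{102} \approx -114.28$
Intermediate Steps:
$H{\left(v \right)} = \frac{15}{v}$
$K = - \frac{1}{6}$ ($K = \frac{2}{-12} = 2 \left(- \frac{1}{12}\right) = - \frac{1}{6} \approx -0.16667$)
$N{\left(t \right)} = - \frac{1}{6}$
$\left(H{\left(17 \right)} + N{\left(1 \right)}\right) - 115 = \left(\frac{15}{17} - \frac{1}{6}\right) - 115 = \frac{73}{102} - 115 = - \frac{11657}{102}$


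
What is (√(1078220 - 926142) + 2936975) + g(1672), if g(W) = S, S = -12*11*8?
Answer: 2935919 + √152078 ≈ 2.9363e+6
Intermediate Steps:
S = -1056 (S = -132*8 = -1056)
g(W) = -1056
(√(1078220 - 926142) + 2936975) + g(1672) = (√(1078220 - 926142) + 2936975) - 1056 = (√152078 + 2936975) - 1056 = (2936975 + √152078) - 1056 = 2935919 + √152078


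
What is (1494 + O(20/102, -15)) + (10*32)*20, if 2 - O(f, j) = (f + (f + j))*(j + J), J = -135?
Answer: 96982/17 ≈ 5704.8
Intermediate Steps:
O(f, j) = 2 - (-135 + j)*(j + 2*f) (O(f, j) = 2 - (f + (f + j))*(j - 135) = 2 - (j + 2*f)*(-135 + j) = 2 - (-135 + j)*(j + 2*f))
(1494 + O(20/102, -15)) + (10*32)*20 = (1494 + (2 - 1*(-15)² + 135*(-15) + 270*(20/102) - 2*20/102*(-15))) + (10*32)*20 = (1494 + (2 - 1*225 - 2025 + 270*(20*(1/102)) - 2*20*(1/102)*(-15))) + 320*20 = (1494 + (2 - 225 - 2025 + 270*(10/51) - 2*10/51*(-15))) + 6400 = (1494 + (2 - 225 - 2025 + 900/17 + 100/17)) + 6400 = (1494 - 37216/17) + 6400 = -11818/17 + 6400 = 96982/17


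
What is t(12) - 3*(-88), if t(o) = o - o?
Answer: 264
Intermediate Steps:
t(o) = 0
t(12) - 3*(-88) = 0 - 3*(-88) = 0 + 264 = 264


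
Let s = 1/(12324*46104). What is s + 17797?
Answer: 10112000831713/568185696 ≈ 17797.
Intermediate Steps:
s = 1/568185696 (s = (1/12324)*(1/46104) = 1/568185696 ≈ 1.7600e-9)
s + 17797 = 1/568185696 + 17797 = 10112000831713/568185696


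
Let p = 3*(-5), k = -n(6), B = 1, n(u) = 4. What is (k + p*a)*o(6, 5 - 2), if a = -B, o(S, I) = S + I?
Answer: 99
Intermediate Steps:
o(S, I) = I + S
a = -1 (a = -1*1 = -1)
k = -4 (k = -1*4 = -4)
p = -15
(k + p*a)*o(6, 5 - 2) = (-4 - 15*(-1))*((5 - 2) + 6) = (-4 + 15)*(3 + 6) = 11*9 = 99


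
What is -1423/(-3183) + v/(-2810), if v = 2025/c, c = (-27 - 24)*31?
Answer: 421885307/942721842 ≈ 0.44752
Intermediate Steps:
c = -1581 (c = -51*31 = -1581)
v = -675/527 (v = 2025/(-1581) = 2025*(-1/1581) = -675/527 ≈ -1.2808)
-1423/(-3183) + v/(-2810) = -1423/(-3183) - 675/527/(-2810) = -1423*(-1/3183) - 675/527*(-1/2810) = 1423/3183 + 135/296174 = 421885307/942721842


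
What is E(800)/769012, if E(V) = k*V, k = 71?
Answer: 14200/192253 ≈ 0.073861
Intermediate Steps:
E(V) = 71*V
E(800)/769012 = (71*800)/769012 = 56800*(1/769012) = 14200/192253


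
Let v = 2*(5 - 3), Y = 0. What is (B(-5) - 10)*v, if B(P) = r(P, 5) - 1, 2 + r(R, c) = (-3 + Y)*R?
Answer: 8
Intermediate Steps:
r(R, c) = -2 - 3*R (r(R, c) = -2 + (-3 + 0)*R = -2 - 3*R)
v = 4 (v = 2*2 = 4)
B(P) = -3 - 3*P (B(P) = (-2 - 3*P) - 1 = -3 - 3*P)
(B(-5) - 10)*v = ((-3 - 3*(-5)) - 10)*4 = ((-3 + 15) - 10)*4 = (12 - 10)*4 = 2*4 = 8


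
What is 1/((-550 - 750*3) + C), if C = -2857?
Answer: -1/5657 ≈ -0.00017677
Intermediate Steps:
1/((-550 - 750*3) + C) = 1/((-550 - 750*3) - 2857) = 1/((-550 - 2250) - 2857) = 1/(-2800 - 2857) = 1/(-5657) = -1/5657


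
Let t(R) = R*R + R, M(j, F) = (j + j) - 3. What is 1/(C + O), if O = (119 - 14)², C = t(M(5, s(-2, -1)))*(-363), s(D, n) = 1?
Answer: -1/9303 ≈ -0.00010749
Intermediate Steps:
M(j, F) = -3 + 2*j (M(j, F) = 2*j - 3 = -3 + 2*j)
t(R) = R + R² (t(R) = R² + R = R + R²)
C = -20328 (C = ((-3 + 2*5)*(1 + (-3 + 2*5)))*(-363) = ((-3 + 10)*(1 + (-3 + 10)))*(-363) = (7*(1 + 7))*(-363) = (7*8)*(-363) = 56*(-363) = -20328)
O = 11025 (O = 105² = 11025)
1/(C + O) = 1/(-20328 + 11025) = 1/(-9303) = -1/9303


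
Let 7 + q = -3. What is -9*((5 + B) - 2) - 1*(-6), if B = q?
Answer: 69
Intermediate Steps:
q = -10 (q = -7 - 3 = -10)
B = -10
-9*((5 + B) - 2) - 1*(-6) = -9*((5 - 10) - 2) - 1*(-6) = -9*(-5 - 2) + 6 = -9*(-7) + 6 = 63 + 6 = 69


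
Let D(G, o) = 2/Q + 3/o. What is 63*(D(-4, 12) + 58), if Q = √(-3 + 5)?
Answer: 14679/4 + 63*√2 ≈ 3758.8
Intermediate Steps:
Q = √2 ≈ 1.4142
D(G, o) = √2 + 3/o (D(G, o) = 2/(√2) + 3/o = 2*(√2/2) + 3/o = √2 + 3/o)
63*(D(-4, 12) + 58) = 63*((√2 + 3/12) + 58) = 63*((√2 + 3*(1/12)) + 58) = 63*((√2 + ¼) + 58) = 63*((¼ + √2) + 58) = 63*(233/4 + √2) = 14679/4 + 63*√2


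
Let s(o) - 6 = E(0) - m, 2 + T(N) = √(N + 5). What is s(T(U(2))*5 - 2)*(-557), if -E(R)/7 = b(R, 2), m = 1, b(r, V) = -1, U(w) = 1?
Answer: -6684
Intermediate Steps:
E(R) = 7 (E(R) = -7*(-1) = 7)
T(N) = -2 + √(5 + N) (T(N) = -2 + √(N + 5) = -2 + √(5 + N))
s(o) = 12 (s(o) = 6 + (7 - 1*1) = 6 + (7 - 1) = 6 + 6 = 12)
s(T(U(2))*5 - 2)*(-557) = 12*(-557) = -6684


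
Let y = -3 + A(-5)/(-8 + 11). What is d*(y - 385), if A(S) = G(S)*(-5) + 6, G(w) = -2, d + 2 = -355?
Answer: 136612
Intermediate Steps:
d = -357 (d = -2 - 355 = -357)
A(S) = 16 (A(S) = -2*(-5) + 6 = 10 + 6 = 16)
y = 7/3 (y = -3 + 16/(-8 + 11) = -3 + 16/3 = 7/3 ≈ 2.3333)
d*(y - 385) = -357*(7/3 - 385) = -357*(-1148/3) = 136612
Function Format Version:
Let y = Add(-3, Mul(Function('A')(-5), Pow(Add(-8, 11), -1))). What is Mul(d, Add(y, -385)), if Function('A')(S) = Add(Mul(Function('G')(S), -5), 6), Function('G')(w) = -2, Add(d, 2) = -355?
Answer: 136612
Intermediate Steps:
d = -357 (d = Add(-2, -355) = -357)
Function('A')(S) = 16 (Function('A')(S) = Add(Mul(-2, -5), 6) = Add(10, 6) = 16)
y = Rational(7, 3) (y = Add(-3, Mul(16, Pow(Add(-8, 11), -1))) = Add(-3, Mul(16, Pow(3, -1))) = Add(-3, Mul(16, Rational(1, 3))) = Add(-3, Rational(16, 3)) = Rational(7, 3) ≈ 2.3333)
Mul(d, Add(y, -385)) = Mul(-357, Add(Rational(7, 3), -385)) = Mul(-357, Rational(-1148, 3)) = 136612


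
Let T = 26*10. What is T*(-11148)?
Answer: -2898480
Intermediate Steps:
T = 260
T*(-11148) = 260*(-11148) = -2898480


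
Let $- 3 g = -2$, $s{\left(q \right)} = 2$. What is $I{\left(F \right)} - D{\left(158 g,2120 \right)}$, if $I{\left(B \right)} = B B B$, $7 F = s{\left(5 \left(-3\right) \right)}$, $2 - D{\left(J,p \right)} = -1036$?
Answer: $- \frac{356026}{343} \approx -1038.0$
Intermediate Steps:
$g = \frac{2}{3}$ ($g = \left(- \frac{1}{3}\right) \left(-2\right) = \frac{2}{3} \approx 0.66667$)
$D{\left(J,p \right)} = 1038$ ($D{\left(J,p \right)} = 2 - -1036 = 2 + 1036 = 1038$)
$F = \frac{2}{7}$ ($F = \frac{1}{7} \cdot 2 = \frac{2}{7} \approx 0.28571$)
$I{\left(B \right)} = B^{3}$ ($I{\left(B \right)} = B^{2} B = B^{3}$)
$I{\left(F \right)} - D{\left(158 g,2120 \right)} = \left(\frac{2}{7}\right)^{3} - 1038 = \frac{8}{343} - 1038 = - \frac{356026}{343}$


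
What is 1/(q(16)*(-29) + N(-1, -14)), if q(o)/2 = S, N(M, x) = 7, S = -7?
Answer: 1/413 ≈ 0.0024213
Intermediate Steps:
q(o) = -14 (q(o) = 2*(-7) = -14)
1/(q(16)*(-29) + N(-1, -14)) = 1/(-14*(-29) + 7) = 1/(406 + 7) = 1/413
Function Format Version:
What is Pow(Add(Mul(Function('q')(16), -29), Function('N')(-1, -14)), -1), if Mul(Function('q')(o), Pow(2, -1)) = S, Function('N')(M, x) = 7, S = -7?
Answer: Rational(1, 413) ≈ 0.0024213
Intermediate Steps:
Function('q')(o) = -14 (Function('q')(o) = Mul(2, -7) = -14)
Pow(Add(Mul(Function('q')(16), -29), Function('N')(-1, -14)), -1) = Pow(Add(Mul(-14, -29), 7), -1) = Pow(Add(406, 7), -1) = Pow(413, -1) = Rational(1, 413)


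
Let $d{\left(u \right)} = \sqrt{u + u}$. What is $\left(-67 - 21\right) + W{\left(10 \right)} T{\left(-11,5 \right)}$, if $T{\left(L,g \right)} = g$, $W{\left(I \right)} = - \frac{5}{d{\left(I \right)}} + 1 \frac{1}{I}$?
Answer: $- \frac{175}{2} - \frac{5 \sqrt{5}}{2} \approx -93.09$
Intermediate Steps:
$d{\left(u \right)} = \sqrt{2} \sqrt{u}$ ($d{\left(u \right)} = \sqrt{2 u} = \sqrt{2} \sqrt{u}$)
$W{\left(I \right)} = \frac{1}{I} - \frac{5 \sqrt{2}}{2 \sqrt{I}}$ ($W{\left(I \right)} = - \frac{5}{\sqrt{2} \sqrt{I}} + 1 \frac{1}{I} = - 5 \frac{\sqrt{2}}{2 \sqrt{I}} + \frac{1}{I} = - \frac{5 \sqrt{2}}{2 \sqrt{I}} + \frac{1}{I} = \frac{1}{I} - \frac{5 \sqrt{2}}{2 \sqrt{I}}$)
$\left(-67 - 21\right) + W{\left(10 \right)} T{\left(-11,5 \right)} = \left(-67 - 21\right) + \left(\frac{1}{10} - \frac{5 \sqrt{2}}{2 \sqrt{10}}\right) 5 = -88 + \left(\frac{1}{10} - \frac{5 \sqrt{2} \frac{\sqrt{10}}{10}}{2}\right) 5 = -88 + \left(\frac{1}{10} - \frac{\sqrt{5}}{2}\right) 5 = -88 + \left(\frac{1}{2} - \frac{5 \sqrt{5}}{2}\right) = - \frac{175}{2} - \frac{5 \sqrt{5}}{2}$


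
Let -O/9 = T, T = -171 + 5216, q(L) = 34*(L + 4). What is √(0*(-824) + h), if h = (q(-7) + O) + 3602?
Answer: 17*I*√145 ≈ 204.71*I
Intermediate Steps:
q(L) = 136 + 34*L (q(L) = 34*(4 + L) = 136 + 34*L)
T = 5045
O = -45405 (O = -9*5045 = -45405)
h = -41905 (h = ((136 + 34*(-7)) - 45405) + 3602 = ((136 - 238) - 45405) + 3602 = (-102 - 45405) + 3602 = -45507 + 3602 = -41905)
√(0*(-824) + h) = √(0*(-824) - 41905) = √(0 - 41905) = √(-41905) = 17*I*√145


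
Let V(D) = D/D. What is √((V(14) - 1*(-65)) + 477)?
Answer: √543 ≈ 23.302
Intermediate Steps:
V(D) = 1
√((V(14) - 1*(-65)) + 477) = √((1 - 1*(-65)) + 477) = √((1 + 65) + 477) = √(66 + 477) = √543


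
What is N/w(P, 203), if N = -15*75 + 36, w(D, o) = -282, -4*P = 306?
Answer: 363/94 ≈ 3.8617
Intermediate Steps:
P = -153/2 (P = -¼*306 = -153/2 ≈ -76.500)
N = -1089 (N = -1125 + 36 = -1089)
N/w(P, 203) = -1089/(-282) = -1089*(-1/282) = 363/94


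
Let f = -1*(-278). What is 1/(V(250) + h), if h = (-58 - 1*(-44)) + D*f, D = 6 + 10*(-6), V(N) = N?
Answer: -1/14776 ≈ -6.7677e-5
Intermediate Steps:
D = -54 (D = 6 - 60 = -54)
f = 278
h = -15026 (h = (-58 - 1*(-44)) - 54*278 = (-58 + 44) - 15012 = -14 - 15012 = -15026)
1/(V(250) + h) = 1/(250 - 15026) = 1/(-14776) = -1/14776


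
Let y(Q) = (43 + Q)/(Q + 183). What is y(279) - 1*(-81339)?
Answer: 2684210/33 ≈ 81340.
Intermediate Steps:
y(Q) = (43 + Q)/(183 + Q)
y(279) - 1*(-81339) = (43 + 279)/(183 + 279) - 1*(-81339) = 322/462 + 81339 = (1/462)*322 + 81339 = 23/33 + 81339 = 2684210/33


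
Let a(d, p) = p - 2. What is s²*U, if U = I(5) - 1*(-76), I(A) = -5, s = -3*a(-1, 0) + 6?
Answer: 10224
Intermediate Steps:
a(d, p) = -2 + p
s = 12 (s = -3*(-2 + 0) + 6 = -3*(-2) + 6 = 6 + 6 = 12)
U = 71 (U = -5 - 1*(-76) = -5 + 76 = 71)
s²*U = 12²*71 = 144*71 = 10224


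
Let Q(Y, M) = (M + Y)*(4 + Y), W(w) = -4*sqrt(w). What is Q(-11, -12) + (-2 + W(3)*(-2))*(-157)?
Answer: 475 - 1256*sqrt(3) ≈ -1700.5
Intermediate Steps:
Q(Y, M) = (4 + Y)*(M + Y)
Q(-11, -12) + (-2 + W(3)*(-2))*(-157) = ((-11)**2 + 4*(-12) + 4*(-11) - 12*(-11)) + (-2 - 4*sqrt(3)*(-2))*(-157) = (121 - 48 - 44 + 132) + (-2 + 8*sqrt(3))*(-157) = 161 + (314 - 1256*sqrt(3)) = 475 - 1256*sqrt(3)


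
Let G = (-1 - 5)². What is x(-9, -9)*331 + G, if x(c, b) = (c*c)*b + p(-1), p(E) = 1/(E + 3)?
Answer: -482195/2 ≈ -2.4110e+5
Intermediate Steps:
p(E) = 1/(3 + E)
G = 36 (G = (-6)² = 36)
x(c, b) = ½ + b*c² (x(c, b) = (c*c)*b + 1/(3 - 1) = c²*b + 1/2 = b*c² + ½ = ½ + b*c²)
x(-9, -9)*331 + G = (½ - 9*(-9)²)*331 + 36 = (½ - 9*81)*331 + 36 = (½ - 729)*331 + 36 = -1457/2*331 + 36 = -482267/2 + 36 = -482195/2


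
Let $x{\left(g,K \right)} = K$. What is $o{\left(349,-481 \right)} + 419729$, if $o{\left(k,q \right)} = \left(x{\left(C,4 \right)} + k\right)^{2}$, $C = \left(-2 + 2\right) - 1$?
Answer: $544338$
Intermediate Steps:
$C = -1$ ($C = 0 - 1 = -1$)
$o{\left(k,q \right)} = \left(4 + k\right)^{2}$
$o{\left(349,-481 \right)} + 419729 = \left(4 + 349\right)^{2} + 419729 = 353^{2} + 419729 = 124609 + 419729 = 544338$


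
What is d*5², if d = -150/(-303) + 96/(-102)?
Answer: -19150/1717 ≈ -11.153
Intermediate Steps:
d = -766/1717 (d = -150*(-1/303) + 96*(-1/102) = 50/101 - 16/17 = -766/1717 ≈ -0.44613)
d*5² = -766/1717*5² = -766/1717*25 = -19150/1717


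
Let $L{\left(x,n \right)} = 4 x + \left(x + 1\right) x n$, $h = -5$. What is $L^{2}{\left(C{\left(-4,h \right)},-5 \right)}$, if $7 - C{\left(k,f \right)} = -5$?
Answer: $535824$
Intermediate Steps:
$C{\left(k,f \right)} = 12$ ($C{\left(k,f \right)} = 7 - -5 = 7 + 5 = 12$)
$L{\left(x,n \right)} = 4 x + n x \left(1 + x\right)$ ($L{\left(x,n \right)} = 4 x + \left(1 + x\right) x n = 4 x + x \left(1 + x\right) n = 4 x + n x \left(1 + x\right)$)
$L^{2}{\left(C{\left(-4,h \right)},-5 \right)} = \left(12 \left(4 - 5 - 60\right)\right)^{2} = \left(12 \left(-61\right)\right)^{2} = \left(-732\right)^{2} = 535824$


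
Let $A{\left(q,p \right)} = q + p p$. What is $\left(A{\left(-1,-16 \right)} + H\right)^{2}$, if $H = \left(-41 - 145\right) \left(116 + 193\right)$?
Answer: $3274013961$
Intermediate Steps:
$H = -57474$ ($H = \left(-186\right) 309 = -57474$)
$A{\left(q,p \right)} = q + p^{2}$
$\left(A{\left(-1,-16 \right)} + H\right)^{2} = \left(\left(-1 + \left(-16\right)^{2}\right) - 57474\right)^{2} = \left(\left(-1 + 256\right) - 57474\right)^{2} = \left(255 - 57474\right)^{2} = \left(-57219\right)^{2} = 3274013961$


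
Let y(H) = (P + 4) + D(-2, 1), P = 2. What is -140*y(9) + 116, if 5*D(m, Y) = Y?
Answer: -752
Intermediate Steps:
D(m, Y) = Y/5
y(H) = 31/5 (y(H) = (2 + 4) + (⅕)*1 = 6 + ⅕ = 31/5)
-140*y(9) + 116 = -140*31/5 + 116 = -868 + 116 = -752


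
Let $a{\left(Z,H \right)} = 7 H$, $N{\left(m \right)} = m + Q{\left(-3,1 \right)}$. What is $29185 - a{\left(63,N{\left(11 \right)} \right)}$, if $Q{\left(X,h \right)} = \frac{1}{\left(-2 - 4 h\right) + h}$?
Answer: $\frac{145547}{5} \approx 29109.0$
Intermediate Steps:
$Q{\left(X,h \right)} = \frac{1}{-2 - 3 h}$
$N{\left(m \right)} = - \frac{1}{5} + m$ ($N{\left(m \right)} = m - \frac{1}{2 + 3 \cdot 1} = m - \frac{1}{2 + 3} = m - \frac{1}{5} = - \frac{1}{5} + m$)
$29185 - a{\left(63,N{\left(11 \right)} \right)} = 29185 - 7 \left(- \frac{1}{5} + 11\right) = 29185 - 7 \cdot \frac{54}{5} = 29185 - \frac{378}{5} = \frac{145547}{5}$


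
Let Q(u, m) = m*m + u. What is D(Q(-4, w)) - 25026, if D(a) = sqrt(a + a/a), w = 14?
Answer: -25026 + sqrt(193) ≈ -25012.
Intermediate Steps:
Q(u, m) = u + m**2 (Q(u, m) = m**2 + u = u + m**2)
D(a) = sqrt(1 + a) (D(a) = sqrt(a + 1) = sqrt(1 + a))
D(Q(-4, w)) - 25026 = sqrt(1 + (-4 + 14**2)) - 25026 = sqrt(1 + (-4 + 196)) - 25026 = sqrt(1 + 192) - 25026 = sqrt(193) - 25026 = -25026 + sqrt(193)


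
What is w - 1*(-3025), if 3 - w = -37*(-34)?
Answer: 1770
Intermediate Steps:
w = -1255 (w = 3 - (-37)*(-34) = 3 - 1*1258 = 3 - 1258 = -1255)
w - 1*(-3025) = -1255 - 1*(-3025) = -1255 + 3025 = 1770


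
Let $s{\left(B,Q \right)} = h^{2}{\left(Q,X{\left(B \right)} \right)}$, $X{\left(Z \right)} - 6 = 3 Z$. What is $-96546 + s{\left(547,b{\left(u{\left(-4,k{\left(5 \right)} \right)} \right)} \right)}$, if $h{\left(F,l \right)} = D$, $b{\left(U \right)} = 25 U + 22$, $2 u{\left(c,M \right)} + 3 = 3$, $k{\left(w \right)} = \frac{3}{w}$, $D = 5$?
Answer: $-96521$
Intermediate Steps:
$X{\left(Z \right)} = 6 + 3 Z$
$u{\left(c,M \right)} = 0$ ($u{\left(c,M \right)} = - \frac{3}{2} + \frac{1}{2} \cdot 3 = - \frac{3}{2} + \frac{3}{2} = 0$)
$b{\left(U \right)} = 22 + 25 U$
$h{\left(F,l \right)} = 5$
$s{\left(B,Q \right)} = 25$ ($s{\left(B,Q \right)} = 5^{2} = 25$)
$-96546 + s{\left(547,b{\left(u{\left(-4,k{\left(5 \right)} \right)} \right)} \right)} = -96546 + 25 = -96521$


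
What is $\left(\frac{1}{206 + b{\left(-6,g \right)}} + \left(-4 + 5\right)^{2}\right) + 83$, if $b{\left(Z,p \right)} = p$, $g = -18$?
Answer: $\frac{15793}{188} \approx 84.005$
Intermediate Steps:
$\left(\frac{1}{206 + b{\left(-6,g \right)}} + \left(-4 + 5\right)^{2}\right) + 83 = \left(\frac{1}{206 - 18} + \left(-4 + 5\right)^{2}\right) + 83 = \left(\frac{1}{188} + 1^{2}\right) + 83 = \left(\frac{1}{188} + 1\right) + 83 = \frac{189}{188} + 83 = \frac{15793}{188}$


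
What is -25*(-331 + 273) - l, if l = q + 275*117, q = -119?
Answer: -30606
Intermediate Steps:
l = 32056 (l = -119 + 275*117 = -119 + 32175 = 32056)
-25*(-331 + 273) - l = -25*(-331 + 273) - 1*32056 = -25*(-58) - 32056 = 1450 - 32056 = -30606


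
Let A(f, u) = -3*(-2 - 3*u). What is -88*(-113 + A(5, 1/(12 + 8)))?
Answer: 46882/5 ≈ 9376.4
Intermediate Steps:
A(f, u) = 6 + 9*u
-88*(-113 + A(5, 1/(12 + 8))) = -88*(-113 + (6 + 9/(12 + 8))) = -88*(-113 + (6 + 9/20)) = -88*(-113 + 129/20) = -88*(-2131/20) = 46882/5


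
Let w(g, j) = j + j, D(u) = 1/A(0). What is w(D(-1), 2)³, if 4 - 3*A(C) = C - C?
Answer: 64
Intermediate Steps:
A(C) = 4/3 (A(C) = 4/3 - (C - C)/3 = 4/3 - ⅓*0 = 4/3 + 0 = 4/3)
D(u) = ¾ (D(u) = 1/(4/3) = ¾)
w(g, j) = 2*j
w(D(-1), 2)³ = (2*2)³ = 4³ = 64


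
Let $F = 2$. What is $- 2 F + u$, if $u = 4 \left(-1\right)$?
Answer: $-8$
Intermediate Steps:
$u = -4$
$- 2 F + u = \left(-2\right) 2 - 4 = -4 - 4 = -8$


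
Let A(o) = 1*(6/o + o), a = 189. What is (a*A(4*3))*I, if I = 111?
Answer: 524475/2 ≈ 2.6224e+5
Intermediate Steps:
A(o) = o + 6/o (A(o) = 1*(o + 6/o) = o + 6/o)
(a*A(4*3))*I = (189*(4*3 + 6/((4*3))))*111 = (189*(12 + 6/12))*111 = (189*(12 + 6*(1/12)))*111 = (189*(12 + 1/2))*111 = (189*(25/2))*111 = (4725/2)*111 = 524475/2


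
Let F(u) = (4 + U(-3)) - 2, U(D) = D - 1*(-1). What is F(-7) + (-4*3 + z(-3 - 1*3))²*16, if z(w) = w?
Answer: 5184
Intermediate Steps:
U(D) = 1 + D (U(D) = D + 1 = 1 + D)
F(u) = 0 (F(u) = (4 + (1 - 3)) - 2 = (4 - 2) - 2 = 2 - 2 = 0)
F(-7) + (-4*3 + z(-3 - 1*3))²*16 = 0 + (-4*3 + (-3 - 1*3))²*16 = 0 + (-12 + (-3 - 3))²*16 = 0 + (-12 - 6)²*16 = 0 + (-18)²*16 = 0 + 324*16 = 0 + 5184 = 5184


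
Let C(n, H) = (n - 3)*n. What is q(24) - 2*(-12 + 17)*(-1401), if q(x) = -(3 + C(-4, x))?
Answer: 13979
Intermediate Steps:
C(n, H) = n*(-3 + n) (C(n, H) = (-3 + n)*n = n*(-3 + n))
q(x) = -31 (q(x) = -(3 - 4*(-3 - 4)) = -(3 - 4*(-7)) = -(3 + 28) = -1*31 = -31)
q(24) - 2*(-12 + 17)*(-1401) = -31 - 2*(-12 + 17)*(-1401) = -31 - 2*5*(-1401) = -31 - 10*(-1401) = -31 + 14010 = 13979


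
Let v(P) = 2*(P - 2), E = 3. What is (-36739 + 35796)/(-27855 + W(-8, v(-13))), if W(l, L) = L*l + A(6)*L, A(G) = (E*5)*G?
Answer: 943/30315 ≈ 0.031107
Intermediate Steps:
A(G) = 15*G (A(G) = (3*5)*G = 15*G)
v(P) = -4 + 2*P (v(P) = 2*(-2 + P) = -4 + 2*P)
W(l, L) = 90*L + L*l (W(l, L) = L*l + (15*6)*L = L*l + 90*L = 90*L + L*l)
(-36739 + 35796)/(-27855 + W(-8, v(-13))) = (-36739 + 35796)/(-27855 + (-4 + 2*(-13))*(90 - 8)) = -943/(-27855 + (-4 - 26)*82) = -943/(-27855 - 30*82) = -943/(-27855 - 2460) = -943/(-30315) = -943*(-1/30315) = 943/30315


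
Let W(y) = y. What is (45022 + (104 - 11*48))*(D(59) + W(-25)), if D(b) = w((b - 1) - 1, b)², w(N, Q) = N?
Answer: 143783952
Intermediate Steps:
D(b) = (-2 + b)² (D(b) = ((b - 1) - 1)² = ((-1 + b) - 1)² = (-2 + b)²)
(45022 + (104 - 11*48))*(D(59) + W(-25)) = (45022 + (104 - 11*48))*((-2 + 59)² - 25) = (45022 + (104 - 528))*(57² - 25) = (45022 - 424)*(3249 - 25) = 44598*3224 = 143783952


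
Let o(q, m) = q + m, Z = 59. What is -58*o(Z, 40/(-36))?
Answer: -30218/9 ≈ -3357.6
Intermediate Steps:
o(q, m) = m + q
-58*o(Z, 40/(-36)) = -58*(40/(-36) + 59) = -58*(40*(-1/36) + 59) = -58*(-10/9 + 59) = -58*521/9 = -30218/9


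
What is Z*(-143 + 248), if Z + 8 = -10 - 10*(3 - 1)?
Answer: -3990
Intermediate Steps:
Z = -38 (Z = -8 + (-10 - 10*(3 - 1)) = -8 + (-10 - 10*2) = -8 + (-10 - 20) = -8 - 30 = -38)
Z*(-143 + 248) = -38*(-143 + 248) = -38*105 = -3990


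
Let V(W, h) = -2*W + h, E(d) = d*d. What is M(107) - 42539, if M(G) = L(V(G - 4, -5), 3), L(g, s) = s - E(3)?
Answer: -42545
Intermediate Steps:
E(d) = d**2
V(W, h) = h - 2*W
L(g, s) = -9 + s (L(g, s) = s - 1*3**2 = s - 1*9 = s - 9 = -9 + s)
M(G) = -6 (M(G) = -9 + 3 = -6)
M(107) - 42539 = -6 - 42539 = -42545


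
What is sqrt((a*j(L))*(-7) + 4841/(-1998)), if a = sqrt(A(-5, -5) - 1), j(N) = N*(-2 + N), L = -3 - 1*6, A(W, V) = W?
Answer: sqrt(-1074702 - 307384308*I*sqrt(6))/666 ≈ 29.112 - 29.154*I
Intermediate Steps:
L = -9 (L = -3 - 6 = -9)
a = I*sqrt(6) (a = sqrt(-5 - 1) = sqrt(-6) = I*sqrt(6) ≈ 2.4495*I)
sqrt((a*j(L))*(-7) + 4841/(-1998)) = sqrt(((I*sqrt(6))*(-9*(-2 - 9)))*(-7) + 4841/(-1998)) = sqrt(((I*sqrt(6))*(-9*(-11)))*(-7) + 4841*(-1/1998)) = sqrt(((I*sqrt(6))*99)*(-7) - 4841/1998) = sqrt((99*I*sqrt(6))*(-7) - 4841/1998) = sqrt(-693*I*sqrt(6) - 4841/1998) = sqrt(-4841/1998 - 693*I*sqrt(6))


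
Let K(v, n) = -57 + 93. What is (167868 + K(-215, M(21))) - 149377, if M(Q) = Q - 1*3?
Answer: 18527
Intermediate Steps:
M(Q) = -3 + Q (M(Q) = Q - 3 = -3 + Q)
K(v, n) = 36
(167868 + K(-215, M(21))) - 149377 = (167868 + 36) - 149377 = 167904 - 149377 = 18527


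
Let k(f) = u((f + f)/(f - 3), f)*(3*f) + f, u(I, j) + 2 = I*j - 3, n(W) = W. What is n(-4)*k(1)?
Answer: 68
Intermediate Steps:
u(I, j) = -5 + I*j (u(I, j) = -2 + (I*j - 3) = -2 + (-3 + I*j) = -5 + I*j)
k(f) = f + 3*f*(-5 + 2*f²/(-3 + f)) (k(f) = (-5 + ((f + f)/(f - 3))*f)*(3*f) + f = (-5 + ((2*f)/(-3 + f))*f)*(3*f) + f = (-5 + (2*f/(-3 + f))*f)*(3*f) + f = (-5 + 2*f²/(-3 + f))*(3*f) + f = 3*f*(-5 + 2*f²/(-3 + f)) + f = f + 3*f*(-5 + 2*f²/(-3 + f)))
n(-4)*k(1) = -8*(21 - 7*1 + 3*1²)/(-3 + 1) = -8*(21 - 7 + 3*1)/(-2) = -8*(-1)*(21 - 7 + 3)/2 = -8*(-1)*17/2 = -4*(-17) = 68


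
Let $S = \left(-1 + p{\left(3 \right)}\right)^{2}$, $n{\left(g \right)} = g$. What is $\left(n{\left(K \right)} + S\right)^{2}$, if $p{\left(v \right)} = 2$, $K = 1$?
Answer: $4$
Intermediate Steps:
$S = 1$ ($S = \left(-1 + 2\right)^{2} = 1^{2} = 1$)
$\left(n{\left(K \right)} + S\right)^{2} = \left(1 + 1\right)^{2} = 2^{2} = 4$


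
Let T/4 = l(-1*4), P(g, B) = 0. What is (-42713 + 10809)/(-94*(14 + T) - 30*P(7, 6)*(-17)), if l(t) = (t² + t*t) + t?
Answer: 7976/2961 ≈ 2.6937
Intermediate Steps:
l(t) = t + 2*t² (l(t) = (t² + t²) + t = 2*t² + t = t + 2*t²)
T = 112 (T = 4*((-1*4)*(1 + 2*(-1*4))) = 4*(-4*(1 + 2*(-4))) = 4*(-4*(1 - 8)) = 4*(-4*(-7)) = 4*28 = 112)
(-42713 + 10809)/(-94*(14 + T) - 30*P(7, 6)*(-17)) = (-42713 + 10809)/(-94*(14 + 112) - 30*0*(-17)) = -31904/(-94*126 + 0*(-17)) = -31904/(-11844 + 0) = -31904/(-11844) = -31904*(-1/11844) = 7976/2961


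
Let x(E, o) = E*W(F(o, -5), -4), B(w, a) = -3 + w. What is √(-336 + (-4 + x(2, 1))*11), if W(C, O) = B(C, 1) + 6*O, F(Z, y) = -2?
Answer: I*√1018 ≈ 31.906*I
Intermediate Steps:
W(C, O) = -3 + C + 6*O (W(C, O) = (-3 + C) + 6*O = -3 + C + 6*O)
x(E, o) = -29*E (x(E, o) = E*(-3 - 2 + 6*(-4)) = E*(-3 - 2 - 24) = E*(-29) = -29*E)
√(-336 + (-4 + x(2, 1))*11) = √(-336 + (-4 - 29*2)*11) = √(-336 + (-4 - 58)*11) = √(-336 - 62*11) = √(-336 - 682) = √(-1018) = I*√1018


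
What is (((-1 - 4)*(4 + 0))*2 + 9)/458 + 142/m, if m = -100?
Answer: -8517/5725 ≈ -1.4877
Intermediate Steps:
(((-1 - 4)*(4 + 0))*2 + 9)/458 + 142/m = (((-1 - 4)*(4 + 0))*2 + 9)/458 + 142/(-100) = (-5*4*2 + 9)*(1/458) + 142*(-1/100) = (-20*2 + 9)*(1/458) - 71/50 = (-40 + 9)*(1/458) - 71/50 = -31*1/458 - 71/50 = -31/458 - 71/50 = -8517/5725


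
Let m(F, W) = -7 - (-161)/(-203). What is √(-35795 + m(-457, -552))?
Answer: I*√30110149/29 ≈ 189.22*I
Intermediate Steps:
m(F, W) = -226/29 (m(F, W) = -7 - (-161)*(-1)/203 = -7 - 1*23/29 = -7 - 23/29 = -226/29)
√(-35795 + m(-457, -552)) = √(-35795 - 226/29) = √(-1038281/29) = I*√30110149/29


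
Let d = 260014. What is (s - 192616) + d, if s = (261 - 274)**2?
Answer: 67567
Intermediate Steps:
s = 169 (s = (-13)**2 = 169)
(s - 192616) + d = (169 - 192616) + 260014 = -192447 + 260014 = 67567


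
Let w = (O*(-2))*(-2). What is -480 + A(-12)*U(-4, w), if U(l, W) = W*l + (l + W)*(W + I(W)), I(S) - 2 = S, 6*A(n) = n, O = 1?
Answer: -448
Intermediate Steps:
A(n) = n/6
I(S) = 2 + S
w = 4 (w = (1*(-2))*(-2) = -2*(-2) = 4)
U(l, W) = W*l + (2 + 2*W)*(W + l) (U(l, W) = W*l + (l + W)*(W + (2 + W)) = W*l + (W + l)*(2 + 2*W) = W*l + (2 + 2*W)*(W + l))
-480 + A(-12)*U(-4, w) = -480 + ((⅙)*(-12))*(2*4 + 2*(-4) + 2*4² + 3*4*(-4)) = -480 - 2*(8 - 8 + 2*16 - 48) = -480 - 2*(8 - 8 + 32 - 48) = -480 - 2*(-16) = -480 + 32 = -448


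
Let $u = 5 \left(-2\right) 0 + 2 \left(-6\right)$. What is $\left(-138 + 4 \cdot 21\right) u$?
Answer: $648$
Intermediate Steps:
$u = -12$ ($u = \left(-10\right) 0 - 12 = 0 - 12 = -12$)
$\left(-138 + 4 \cdot 21\right) u = \left(-138 + 4 \cdot 21\right) \left(-12\right) = \left(-138 + 84\right) \left(-12\right) = \left(-54\right) \left(-12\right) = 648$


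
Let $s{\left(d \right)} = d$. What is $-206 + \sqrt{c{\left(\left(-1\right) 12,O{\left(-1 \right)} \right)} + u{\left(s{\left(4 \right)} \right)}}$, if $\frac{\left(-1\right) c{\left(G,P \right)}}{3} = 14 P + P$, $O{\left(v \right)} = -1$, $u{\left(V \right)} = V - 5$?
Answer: $-206 + 2 \sqrt{11} \approx -199.37$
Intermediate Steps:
$u{\left(V \right)} = -5 + V$
$c{\left(G,P \right)} = - 45 P$ ($c{\left(G,P \right)} = - 3 \left(14 P + P\right) = - 3 \cdot 15 P = - 45 P$)
$-206 + \sqrt{c{\left(\left(-1\right) 12,O{\left(-1 \right)} \right)} + u{\left(s{\left(4 \right)} \right)}} = -206 + \sqrt{\left(-45\right) \left(-1\right) + \left(-5 + 4\right)} = -206 + \sqrt{45 - 1} = -206 + \sqrt{44} = -206 + 2 \sqrt{11}$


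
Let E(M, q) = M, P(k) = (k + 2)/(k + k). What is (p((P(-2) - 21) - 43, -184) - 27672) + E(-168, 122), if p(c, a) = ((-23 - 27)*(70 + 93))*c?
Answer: 493760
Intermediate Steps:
P(k) = (2 + k)/(2*k) (P(k) = (2 + k)/((2*k)) = (2 + k)*(1/(2*k)) = (2 + k)/(2*k))
p(c, a) = -8150*c (p(c, a) = (-50*163)*c = -8150*c)
(p((P(-2) - 21) - 43, -184) - 27672) + E(-168, 122) = (-8150*(((1/2)*(2 - 2)/(-2) - 21) - 43) - 27672) - 168 = (-8150*(((1/2)*(-1/2)*0 - 21) - 43) - 27672) - 168 = (-8150*((0 - 21) - 43) - 27672) - 168 = (-8150*(-21 - 43) - 27672) - 168 = (-8150*(-64) - 27672) - 168 = (521600 - 27672) - 168 = 493928 - 168 = 493760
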